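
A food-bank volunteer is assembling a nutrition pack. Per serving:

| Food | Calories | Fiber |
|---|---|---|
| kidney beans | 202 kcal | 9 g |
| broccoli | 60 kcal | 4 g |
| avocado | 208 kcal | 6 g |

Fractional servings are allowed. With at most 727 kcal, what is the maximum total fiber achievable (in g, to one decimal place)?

Fiber per kcal: broccoli 0.06667, kidney beans 0.04455, avocado 0.02885.
With no serving limits, spend the whole calories allowance on broccoli: 727 kcal / 60 kcal × 4 g = 48.5 g.

48.5 g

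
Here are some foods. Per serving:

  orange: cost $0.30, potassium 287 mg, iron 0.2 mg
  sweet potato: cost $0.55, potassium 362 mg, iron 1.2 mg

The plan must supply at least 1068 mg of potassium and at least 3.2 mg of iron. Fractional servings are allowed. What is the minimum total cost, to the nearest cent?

$1.56

Two binding constraints pin down two serving amounts, so the optimal mix uses at most two foods. The candidates are each food alone (scaled to the tighter of potassium/iron) and each pair with both constraints tight.
orange only: max(1068/287, 3.2/0.2) = 16 servings → $4.80.
sweet potato only: max(1068/362, 3.2/1.2) = 2.95 servings → $1.62.
orange + sweet potato with both tight: 0.4529 servings and 2.591 servings → $1.56.
So the least-cost plan costs $1.56.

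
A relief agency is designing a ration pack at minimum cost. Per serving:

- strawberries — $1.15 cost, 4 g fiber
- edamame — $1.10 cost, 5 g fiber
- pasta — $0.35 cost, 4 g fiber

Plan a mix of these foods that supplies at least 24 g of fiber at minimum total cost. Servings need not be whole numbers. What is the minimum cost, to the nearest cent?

$2.10

Cost per g of fiber: pasta $0.0875, edamame $0.2200, strawberries $0.2875.
With no serving limits, use only pasta: 24 g / 4 g = 6 servings × $0.35 = $2.10.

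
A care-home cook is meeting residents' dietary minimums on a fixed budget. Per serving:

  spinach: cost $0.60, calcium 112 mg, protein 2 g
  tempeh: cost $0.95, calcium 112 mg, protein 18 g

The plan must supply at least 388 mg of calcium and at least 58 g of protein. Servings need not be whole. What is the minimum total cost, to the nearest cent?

$3.20

For a min-cost LP with two ≥-constraints, a basic feasible solution has at most two positive variables.
spinach only: max(388/112, 58/2) = 29 servings → $17.40.
tempeh only: max(388/112, 58/18) = 3.464 servings → $3.29.
spinach + tempeh with both tight: 0.2723 servings and 3.192 servings → $3.20.
Cheapest feasible corner: $3.20.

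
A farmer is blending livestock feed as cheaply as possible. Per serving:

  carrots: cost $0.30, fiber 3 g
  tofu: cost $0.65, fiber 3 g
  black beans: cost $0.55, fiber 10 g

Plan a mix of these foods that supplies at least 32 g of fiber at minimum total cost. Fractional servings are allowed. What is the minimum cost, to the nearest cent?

$1.76

Cost per g of fiber: black beans $0.0550, carrots $0.1000, tofu $0.2167.
With no serving limits, use only black beans: 32 g / 10 g = 3.2 servings × $0.55 = $1.76.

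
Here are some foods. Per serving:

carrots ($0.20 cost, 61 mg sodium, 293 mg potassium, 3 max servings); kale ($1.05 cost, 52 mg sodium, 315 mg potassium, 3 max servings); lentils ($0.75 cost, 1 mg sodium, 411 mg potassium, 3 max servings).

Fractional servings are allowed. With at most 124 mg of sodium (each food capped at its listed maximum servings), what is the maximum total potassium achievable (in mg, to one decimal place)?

Potassium per mg sodium: lentils 411, kale 6.058, carrots 4.803.
Take 3 servings of lentils: uses 3 mg sodium, +1233.0 mg potassium (running total 1233.0 mg).
Take 2.327 servings of kale: uses 121 mg sodium, +733.0 mg potassium (running total 1966.0 mg).
Filling greedily by potassium-per-mg sodium is optimal for one linear limit, giving 1966.0 mg.

1966.0 mg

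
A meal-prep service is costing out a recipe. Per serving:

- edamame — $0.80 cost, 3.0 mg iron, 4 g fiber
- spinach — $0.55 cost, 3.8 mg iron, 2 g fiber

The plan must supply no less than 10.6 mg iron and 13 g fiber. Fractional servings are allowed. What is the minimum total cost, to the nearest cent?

An LP optimum is at a vertex; with two nutrient constraints at most two foods are used. Check each candidate.
edamame only: max(10.6/3.0, 13/4) = 3.533 servings → $2.83.
spinach only: max(10.6/3.8, 13/2) = 6.5 servings → $3.58.
edamame + spinach with both tight: 3.065 servings and 0.3696 servings → $2.66.
The minimum over all feasible corners is $2.66.

$2.66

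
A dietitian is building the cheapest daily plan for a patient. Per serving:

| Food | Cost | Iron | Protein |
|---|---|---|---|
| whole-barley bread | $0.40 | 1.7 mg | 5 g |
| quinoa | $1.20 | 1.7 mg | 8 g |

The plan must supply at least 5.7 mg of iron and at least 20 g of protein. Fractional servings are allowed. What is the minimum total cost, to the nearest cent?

Compare the cost at each extreme point of the feasible region.
whole-barley bread only: max(5.7/1.7, 20/5) = 4 servings → $1.60.
quinoa only: max(5.7/1.7, 20/8) = 3.353 servings → $4.02.
whole-barley bread + quinoa with both tight: 2.275 servings and 1.078 servings → $2.20.
Cheapest feasible corner: $1.60.

$1.60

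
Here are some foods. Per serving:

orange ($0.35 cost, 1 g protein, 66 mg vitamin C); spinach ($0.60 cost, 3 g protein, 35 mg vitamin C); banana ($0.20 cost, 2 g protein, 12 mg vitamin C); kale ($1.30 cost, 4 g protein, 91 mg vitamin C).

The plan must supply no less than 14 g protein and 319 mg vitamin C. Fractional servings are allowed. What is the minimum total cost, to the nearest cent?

Minimising a linear cost over {protein ≥ 14, vitamin C ≥ 319, servings ≥ 0} — the optimum is at a vertex, using one or two foods.
orange only: max(14/1, 319/66) = 14 servings → $4.90.
spinach only: max(14/3, 319/35) = 9.114 servings → $5.47.
banana only: max(14/2, 319/12) = 26.58 servings → $5.32.
kale only: max(14/4, 319/91) = 3.505 servings → $4.56.
orange + spinach with both tight: 2.865 servings and 3.712 servings → $3.23.
orange + banana with both tight: 3.917 servings and 5.042 servings → $2.38.
orange + kale with both tight: 0.01156 servings and 3.497 servings → $4.55.
spinach + banana with both targets exact would need a negative amount; discard.
spinach + kale: the both-tight solution has a negative serving — not a feasible corner.
banana + kale: the both-tight solution has a negative serving — not a feasible corner.
So the least-cost plan costs $2.38.

$2.38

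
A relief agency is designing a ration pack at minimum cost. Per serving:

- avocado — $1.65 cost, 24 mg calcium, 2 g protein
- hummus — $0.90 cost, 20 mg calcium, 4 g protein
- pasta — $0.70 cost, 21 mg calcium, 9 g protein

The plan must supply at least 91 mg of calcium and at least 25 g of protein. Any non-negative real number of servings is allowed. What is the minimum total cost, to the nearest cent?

$3.03

At the optimum either one food covers both requirements or two foods hit both targets exactly; no other combination can be cheaper.
avocado only: max(91/24, 25/2) = 12.5 servings → $20.62.
hummus only: max(91/20, 25/4) = 6.25 servings → $5.62.
pasta only: max(91/21, 25/9) = 4.333 servings → $3.03.
avocado + hummus with both targets exact would need a negative amount; discard.
avocado + pasta with both tight: 1.69 servings and 2.402 servings → $4.47.
hummus + pasta with both tight: 3.062 servings and 1.417 servings → $3.75.
The minimum over all feasible corners is $3.03.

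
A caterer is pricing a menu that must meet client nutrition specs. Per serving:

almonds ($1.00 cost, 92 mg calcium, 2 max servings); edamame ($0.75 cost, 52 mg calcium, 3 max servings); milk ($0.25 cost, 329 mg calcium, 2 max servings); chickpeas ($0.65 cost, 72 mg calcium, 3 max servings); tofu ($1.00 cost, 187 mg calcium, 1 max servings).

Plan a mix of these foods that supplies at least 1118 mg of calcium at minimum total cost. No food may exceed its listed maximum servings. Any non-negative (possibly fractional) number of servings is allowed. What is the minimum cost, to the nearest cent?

Cost per mg of calcium: milk $0.0008, tofu $0.0053, chickpeas $0.0090, almonds $0.0109, edamame $0.0144.
Take 2 servings of milk: +658.0 mg calcium for $0.50 (total $0.50, still need 460.0 mg).
Take 1 serving of tofu: +187.0 mg calcium for $1.00 (total $1.50, still need 273.0 mg).
Take 3 servings of chickpeas: +216.0 mg calcium for $1.95 (total $3.45, still need 57.0 mg).
Take 0.6196 servings of almonds: +57.0 mg calcium for $0.62 (total $4.07, still need 0.0 mg).
Greedy by cheapest-per-mg is optimal for a single linear constraint, so the minimum cost is $4.07.

$4.07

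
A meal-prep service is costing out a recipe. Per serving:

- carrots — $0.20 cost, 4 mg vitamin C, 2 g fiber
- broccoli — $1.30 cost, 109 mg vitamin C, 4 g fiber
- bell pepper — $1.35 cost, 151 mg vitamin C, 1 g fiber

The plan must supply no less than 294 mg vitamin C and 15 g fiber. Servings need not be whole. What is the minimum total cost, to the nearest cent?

$3.71

At the optimum either one food covers both requirements or two foods hit both targets exactly; no other combination can be cheaper.
carrots only: max(294/4, 15/2) = 73.5 servings → $14.70.
broccoli only: max(294/109, 15/4) = 3.75 servings → $4.88.
bell pepper only: max(294/151, 15/1) = 15 servings → $20.25.
carrots + broccoli with both tight: 2.272 servings and 2.614 servings → $3.85.
carrots + bell pepper with both tight: 6.614 servings and 1.772 servings → $3.71.
broccoli + bell pepper: intersection lies outside the first quadrant.
So the least-cost plan costs $3.71.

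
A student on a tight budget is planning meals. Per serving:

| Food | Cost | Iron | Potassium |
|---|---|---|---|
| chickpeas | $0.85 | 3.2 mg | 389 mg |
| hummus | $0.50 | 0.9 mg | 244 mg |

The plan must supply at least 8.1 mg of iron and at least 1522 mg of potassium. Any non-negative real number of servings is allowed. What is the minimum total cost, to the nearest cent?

This is a tiny linear program; its minimum lies at a vertex of the feasible set. List the vertices and price them.
chickpeas only: max(8.1/3.2, 1522/389) = 3.913 servings → $3.33.
hummus only: max(8.1/0.9, 1522/244) = 9 servings → $4.50.
chickpeas + hummus with both tight: 1.408 servings and 3.992 servings → $3.19.
The minimum over all feasible corners is $3.19.

$3.19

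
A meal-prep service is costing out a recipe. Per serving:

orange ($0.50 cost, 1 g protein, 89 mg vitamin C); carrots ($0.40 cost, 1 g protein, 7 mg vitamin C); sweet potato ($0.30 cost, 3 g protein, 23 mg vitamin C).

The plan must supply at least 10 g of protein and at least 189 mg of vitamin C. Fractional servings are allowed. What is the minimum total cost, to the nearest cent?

$1.55

A basic optimal solution has at most two foods positive. Try each food alone and each pair with both targets met exactly.
orange only: max(10/1, 189/89) = 10 servings → $5.00.
carrots only: max(10/1, 189/7) = 27 servings → $10.80.
sweet potato only: max(10/3, 189/23) = 8.217 servings → $2.47.
orange + carrots with both tight: 1.451 servings and 8.549 servings → $4.15.
orange + sweet potato with both tight: 1.381 servings and 2.873 servings → $1.55.
carrots + sweet potato with both targets exact would need a negative amount; discard.
So the least-cost plan costs $1.55.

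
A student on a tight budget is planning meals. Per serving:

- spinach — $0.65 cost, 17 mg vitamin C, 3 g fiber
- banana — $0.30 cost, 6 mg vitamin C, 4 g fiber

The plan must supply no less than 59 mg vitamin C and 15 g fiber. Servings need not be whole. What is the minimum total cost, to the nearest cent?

The cheapest plan sits at a corner of the feasible region — with two constraints it uses at most two foods.
spinach only: max(59/17, 15/3) = 5 servings → $3.25.
banana only: max(59/6, 15/4) = 9.833 servings → $2.95.
spinach + banana with both tight: 2.92 servings and 1.56 servings → $2.37.
The minimum over all feasible corners is $2.37.

$2.37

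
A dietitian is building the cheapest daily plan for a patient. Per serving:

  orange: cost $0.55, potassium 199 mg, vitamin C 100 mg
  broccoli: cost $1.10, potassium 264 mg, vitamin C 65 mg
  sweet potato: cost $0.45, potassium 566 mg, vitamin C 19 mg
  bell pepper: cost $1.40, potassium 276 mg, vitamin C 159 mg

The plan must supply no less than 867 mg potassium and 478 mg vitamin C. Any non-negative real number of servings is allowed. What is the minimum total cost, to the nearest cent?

At the optimum either one food covers both requirements or two foods hit both targets exactly; no other combination can be cheaper.
orange only: max(867/199, 478/100) = 4.78 servings → $2.63.
broccoli only: max(867/264, 478/65) = 7.354 servings → $8.09.
sweet potato only: max(867/566, 478/19) = 25.16 servings → $11.32.
bell pepper only: max(867/276, 478/159) = 3.141 servings → $4.40.
orange + broccoli: the both-tight solution has a negative serving — not a feasible corner.
orange + sweet potato: intersection lies outside the first quadrant.
orange + bell pepper with both tight: 1.466 servings and 2.084 servings → $3.72.
broccoli + sweet potato: the both-tight solution has a negative serving — not a feasible corner.
broccoli + bell pepper with both tight: 0.2465 servings and 2.906 servings → $4.34.
sweet potato + bell pepper with both tight: 0.06991 servings and 2.998 servings → $4.23.
So the least-cost plan costs $2.63.

$2.63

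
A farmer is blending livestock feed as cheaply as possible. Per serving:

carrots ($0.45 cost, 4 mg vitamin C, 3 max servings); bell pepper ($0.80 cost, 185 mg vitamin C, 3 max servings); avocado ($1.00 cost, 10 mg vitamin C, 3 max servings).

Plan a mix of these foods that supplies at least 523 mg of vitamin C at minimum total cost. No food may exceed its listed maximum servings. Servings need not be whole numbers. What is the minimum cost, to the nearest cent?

$2.26

Cost per mg of vitamin C: bell pepper $0.0043, avocado $0.1000, carrots $0.1125.
Take 2.827 servings of bell pepper: +523.0 mg vitamin C for $2.26 (total $2.26, still need 0.0 mg).
Greedy by cheapest-per-mg is optimal for a single linear constraint, so the minimum cost is $2.26.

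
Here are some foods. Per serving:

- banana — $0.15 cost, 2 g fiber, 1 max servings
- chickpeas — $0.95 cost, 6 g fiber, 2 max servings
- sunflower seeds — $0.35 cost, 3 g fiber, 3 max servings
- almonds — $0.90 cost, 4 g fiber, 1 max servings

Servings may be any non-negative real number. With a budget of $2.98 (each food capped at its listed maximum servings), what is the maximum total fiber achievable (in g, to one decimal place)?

Fiber per dollar: banana 13.33, sunflower seeds 8.571, chickpeas 6.316, almonds 4.444.
Take 1 serving of banana: spends $0.15, +2.0 g fiber (running total 2.0 g).
Take 3 servings of sunflower seeds: spends $1.05, +9.0 g fiber (running total 11.0 g).
Take 1.874 servings of chickpeas: spends $1.78, +11.2 g fiber (running total 22.2 g).
Filling greedily by fiber-per-dollar is optimal for one linear limit, giving 22.2 g.

22.2 g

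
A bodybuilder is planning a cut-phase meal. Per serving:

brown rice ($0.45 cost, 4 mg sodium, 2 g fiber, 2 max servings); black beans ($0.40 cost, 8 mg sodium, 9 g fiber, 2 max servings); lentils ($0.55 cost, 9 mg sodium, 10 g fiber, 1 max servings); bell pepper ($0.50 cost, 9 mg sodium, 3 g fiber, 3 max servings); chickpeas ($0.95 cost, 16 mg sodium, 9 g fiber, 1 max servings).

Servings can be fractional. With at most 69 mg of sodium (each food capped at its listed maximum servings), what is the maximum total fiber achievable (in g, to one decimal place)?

Fiber per mg sodium: black beans 1.125, lentils 1.111, chickpeas 0.5625, brown rice 0.5, bell pepper 0.3333.
Take 2 servings of black beans: uses 16 mg sodium, +18.0 g fiber (running total 18.0 g).
Take 1 serving of lentils: uses 9 mg sodium, +10.0 g fiber (running total 28.0 g).
Take 1 serving of chickpeas: uses 16 mg sodium, +9.0 g fiber (running total 37.0 g).
Take 2 servings of brown rice: uses 8 mg sodium, +4.0 g fiber (running total 41.0 g).
Take 2.222 servings of bell pepper: uses 20 mg sodium, +6.7 g fiber (running total 47.7 g).
Filling greedily by fiber-per-mg sodium is optimal for one linear limit, giving 47.7 g.

47.7 g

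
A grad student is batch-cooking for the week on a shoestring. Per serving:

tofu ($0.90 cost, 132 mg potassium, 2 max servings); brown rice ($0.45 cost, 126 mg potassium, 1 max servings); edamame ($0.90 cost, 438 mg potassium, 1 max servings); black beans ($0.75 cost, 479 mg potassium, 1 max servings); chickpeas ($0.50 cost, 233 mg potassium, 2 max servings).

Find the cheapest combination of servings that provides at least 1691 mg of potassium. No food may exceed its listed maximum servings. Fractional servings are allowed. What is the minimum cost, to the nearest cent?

Cost per mg of potassium: black beans $0.0016, edamame $0.0021, chickpeas $0.0021, brown rice $0.0036, tofu $0.0068.
Take 1 serving of black beans: +479.0 mg potassium for $0.75 (total $0.75, still need 1212.0 mg).
Take 1 serving of edamame: +438.0 mg potassium for $0.90 (total $1.65, still need 774.0 mg).
Take 2 servings of chickpeas: +466.0 mg potassium for $1.00 (total $2.65, still need 308.0 mg).
Take 1 serving of brown rice: +126.0 mg potassium for $0.45 (total $3.10, still need 182.0 mg).
Take 1.379 servings of tofu: +182.0 mg potassium for $1.24 (total $4.34, still need 0.0 mg).
Greedy by cheapest-per-mg is optimal for a single linear constraint, so the minimum cost is $4.34.

$4.34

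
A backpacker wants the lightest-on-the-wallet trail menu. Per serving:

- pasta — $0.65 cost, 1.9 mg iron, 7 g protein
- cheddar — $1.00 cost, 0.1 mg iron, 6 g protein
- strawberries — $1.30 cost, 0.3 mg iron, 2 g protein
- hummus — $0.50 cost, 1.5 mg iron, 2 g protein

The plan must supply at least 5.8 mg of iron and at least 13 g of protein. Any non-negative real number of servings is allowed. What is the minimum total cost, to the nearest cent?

Two binding constraints pin down two serving amounts, so the optimal mix uses at most two foods. The candidates are each food alone (scaled to the tighter of iron/protein) and each pair with both constraints tight.
pasta only: max(5.8/1.9, 13/7) = 3.053 servings → $1.98.
cheddar only: max(5.8/0.1, 13/6) = 58 servings → $58.00.
strawberries only: max(5.8/0.3, 13/2) = 19.33 servings → $25.13.
hummus only: max(5.8/1.5, 13/2) = 6.5 servings → $3.25.
pasta + cheddar with both targets exact would need a negative amount; discard.
pasta + strawberries: intersection lies outside the first quadrant.
pasta + hummus with both tight: 1.179 servings and 2.373 servings → $1.95.
cheddar + strawberries with both targets exact would need a negative amount; discard.
cheddar + hummus with both tight: 0.8977 servings and 3.807 servings → $2.80.
strawberries + hummus with both tight: 3.292 servings and 3.208 servings → $5.88.
The minimum over all feasible corners is $1.95.

$1.95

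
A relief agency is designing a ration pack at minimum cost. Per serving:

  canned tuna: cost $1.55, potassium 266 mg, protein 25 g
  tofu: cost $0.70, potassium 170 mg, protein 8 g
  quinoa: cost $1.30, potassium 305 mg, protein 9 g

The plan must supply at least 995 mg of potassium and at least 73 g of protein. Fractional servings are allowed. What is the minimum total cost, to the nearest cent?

$5.05

Two binding constraints pin down two serving amounts, so the optimal mix uses at most two foods. The candidates are each food alone (scaled to the tighter of potassium/protein) and each pair with both constraints tight.
canned tuna only: max(995/266, 73/25) = 3.741 servings → $5.80.
tofu only: max(995/170, 73/8) = 9.125 servings → $6.39.
quinoa only: max(995/305, 73/9) = 8.111 servings → $10.54.
canned tuna + tofu with both tight: 2.097 servings and 2.572 servings → $5.05.
canned tuna + quinoa with both tight: 2.544 servings and 1.043 servings → $5.30.
tofu + quinoa with both targets exact would need a negative amount; discard.
The minimum over all feasible corners is $5.05.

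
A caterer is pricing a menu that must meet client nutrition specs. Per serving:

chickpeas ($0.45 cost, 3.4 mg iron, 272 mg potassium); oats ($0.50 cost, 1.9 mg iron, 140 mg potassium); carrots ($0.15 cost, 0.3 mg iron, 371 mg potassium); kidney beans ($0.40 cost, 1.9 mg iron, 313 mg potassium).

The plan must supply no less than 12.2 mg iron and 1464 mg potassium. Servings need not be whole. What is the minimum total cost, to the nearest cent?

$1.77

Check every corner: each single food scaled to meet both minima, and each pair solved so both constraints bind.
chickpeas only: max(12.2/3.4, 1464/272) = 5.382 servings → $2.42.
oats only: max(12.2/1.9, 1464/140) = 10.46 servings → $5.23.
carrots only: max(12.2/0.3, 1464/371) = 40.67 servings → $6.10.
kidney beans only: max(12.2/1.9, 1464/313) = 6.421 servings → $2.57.
chickpeas + oats: intersection lies outside the first quadrant.
chickpeas + carrots with both tight: 3.464 servings and 1.406 servings → $1.77.
chickpeas + kidney beans with both tight: 1.894 servings and 3.031 servings → $2.06.
oats + carrots with both tight: 6.165 servings and 1.62 servings → $3.33.
oats + kidney beans with both tight: 3.155 servings and 3.266 servings → $2.88.
carrots + kidney beans: intersection lies outside the first quadrant.
The minimum over all feasible corners is $1.77.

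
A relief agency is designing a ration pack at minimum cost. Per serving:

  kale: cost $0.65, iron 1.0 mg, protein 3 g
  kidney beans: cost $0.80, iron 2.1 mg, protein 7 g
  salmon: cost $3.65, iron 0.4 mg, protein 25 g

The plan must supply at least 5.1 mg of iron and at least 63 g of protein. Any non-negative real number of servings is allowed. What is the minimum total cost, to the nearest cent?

A basic optimal solution has at most two foods positive. Try each food alone and each pair with both targets met exactly.
kale only: max(5.1/1.0, 63/3) = 21 servings → $13.65.
kidney beans only: max(5.1/2.1, 63/7) = 9 servings → $7.20.
salmon only: max(5.1/0.4, 63/25) = 12.75 servings → $46.54.
kale + kidney beans: the both-tight solution has a negative serving — not a feasible corner.
kale + salmon with both tight: 4.298 servings and 2.004 servings → $10.11.
kidney beans + salmon with both tight: 2.058 servings and 1.944 servings → $8.74.
The minimum over all feasible corners is $7.20.

$7.20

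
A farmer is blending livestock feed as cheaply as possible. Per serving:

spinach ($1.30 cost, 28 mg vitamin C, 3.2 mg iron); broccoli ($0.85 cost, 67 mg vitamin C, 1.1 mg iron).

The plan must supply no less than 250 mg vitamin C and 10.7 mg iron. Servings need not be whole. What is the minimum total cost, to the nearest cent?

spinach only: max(250/28, 10.7/3.2) = 8.929 servings → $11.61.
broccoli only: max(250/67, 10.7/1.1) = 9.727 servings → $8.27.
spinach + broccoli with both tight: 2.407 servings and 2.725 servings → $5.45.
The minimum over all feasible corners is $5.45.

$5.45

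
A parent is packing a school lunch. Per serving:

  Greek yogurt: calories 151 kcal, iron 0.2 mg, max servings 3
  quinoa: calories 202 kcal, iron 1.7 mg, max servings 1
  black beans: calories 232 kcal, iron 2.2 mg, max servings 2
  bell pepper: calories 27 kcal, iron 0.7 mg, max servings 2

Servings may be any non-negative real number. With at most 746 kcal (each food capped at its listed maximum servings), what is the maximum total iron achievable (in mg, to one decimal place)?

Iron per kcal: bell pepper 0.02593, black beans 0.009483, quinoa 0.008416, Greek yogurt 0.001325.
Take 2 servings of bell pepper: uses 54 kcal, +1.4 mg iron (running total 1.4 mg).
Take 2 servings of black beans: uses 464 kcal, +4.4 mg iron (running total 5.8 mg).
Take 1 serving of quinoa: uses 202 kcal, +1.7 mg iron (running total 7.5 mg).
Take 0.1722 servings of Greek yogurt: uses 26 kcal, +0.0 mg iron (running total 7.5 mg).
Greedy by best ratio exhausts the calories allowance optimally: 7.5 mg.

7.5 mg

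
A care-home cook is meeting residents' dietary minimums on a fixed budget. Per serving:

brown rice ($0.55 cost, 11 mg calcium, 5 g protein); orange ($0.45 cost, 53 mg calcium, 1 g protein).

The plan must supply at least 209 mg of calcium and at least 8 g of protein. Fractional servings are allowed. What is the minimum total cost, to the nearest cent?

$2.16

With two linear requirements the optimum uses one or two foods; enumerate the corners.
brown rice only: max(209/11, 8/5) = 19 servings → $10.45.
orange only: max(209/53, 8/1) = 8 servings → $3.60.
brown rice + orange with both tight: 0.8465 servings and 3.768 servings → $2.16.
Cheapest feasible corner: $2.16.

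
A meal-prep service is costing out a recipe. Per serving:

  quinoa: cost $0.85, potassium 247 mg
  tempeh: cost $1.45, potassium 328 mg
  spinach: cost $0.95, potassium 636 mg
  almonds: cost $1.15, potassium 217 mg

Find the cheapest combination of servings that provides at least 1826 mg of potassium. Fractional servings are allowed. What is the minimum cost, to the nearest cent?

$2.73

Cost per mg of potassium: spinach $0.0015, quinoa $0.0034, tempeh $0.0044, almonds $0.0053.
With no serving limits, use only spinach: 1826 mg / 636 mg = 2.871 servings × $0.95 = $2.73.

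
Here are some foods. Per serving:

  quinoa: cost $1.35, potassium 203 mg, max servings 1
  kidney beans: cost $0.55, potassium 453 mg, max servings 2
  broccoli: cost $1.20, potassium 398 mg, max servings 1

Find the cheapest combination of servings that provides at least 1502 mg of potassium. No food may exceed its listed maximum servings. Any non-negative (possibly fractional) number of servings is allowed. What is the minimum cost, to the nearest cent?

$3.62

Cost per mg of potassium: kidney beans $0.0012, broccoli $0.0030, quinoa $0.0067.
Take 2 servings of kidney beans: +906.0 mg potassium for $1.10 (total $1.10, still need 596.0 mg).
Take 1 serving of broccoli: +398.0 mg potassium for $1.20 (total $2.30, still need 198.0 mg).
Take 0.9754 servings of quinoa: +198.0 mg potassium for $1.32 (total $3.62, still need 0.0 mg).
Greedy by cheapest-per-mg is optimal for a single linear constraint, so the minimum cost is $3.62.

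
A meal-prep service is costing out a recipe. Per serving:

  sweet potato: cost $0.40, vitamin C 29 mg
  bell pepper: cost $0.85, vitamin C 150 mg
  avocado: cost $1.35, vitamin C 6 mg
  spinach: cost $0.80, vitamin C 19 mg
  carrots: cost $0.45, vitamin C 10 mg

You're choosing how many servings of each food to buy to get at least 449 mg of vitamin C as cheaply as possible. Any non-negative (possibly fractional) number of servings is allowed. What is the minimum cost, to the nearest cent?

$2.54

Cost per mg of vitamin C: bell pepper $0.0057, sweet potato $0.0138, spinach $0.0421, carrots $0.0450, avocado $0.2250.
With no serving limits, use only bell pepper: 449 mg / 150 mg = 2.993 servings × $0.85 = $2.54.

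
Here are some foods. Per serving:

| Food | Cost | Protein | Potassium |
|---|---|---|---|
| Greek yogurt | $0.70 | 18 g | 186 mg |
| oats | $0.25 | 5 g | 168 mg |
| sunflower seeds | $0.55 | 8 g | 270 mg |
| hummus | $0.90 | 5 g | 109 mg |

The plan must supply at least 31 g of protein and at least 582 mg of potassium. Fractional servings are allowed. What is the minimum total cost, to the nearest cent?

$1.33

Compare the cost at each extreme point of the feasible region.
Greek yogurt only: max(31/18, 582/186) = 3.129 servings → $2.19.
oats only: max(31/5, 582/168) = 6.2 servings → $1.55.
sunflower seeds only: max(31/8, 582/270) = 3.875 servings → $2.13.
hummus only: max(31/5, 582/109) = 6.2 servings → $5.58.
Greek yogurt + oats with both tight: 1.097 servings and 2.249 servings → $1.33.
Greek yogurt + sunflower seeds with both tight: 1.101 servings and 1.397 servings → $1.54.
Greek yogurt + hummus with both tight: 0.4545 servings and 4.564 servings → $4.43.
oats + sunflower seeds with both targets exact would need a negative amount; discard.
oats + hummus: intersection lies outside the first quadrant.
sunflower seeds + hummus: the both-tight solution has a negative serving — not a feasible corner.
So the least-cost plan costs $1.33.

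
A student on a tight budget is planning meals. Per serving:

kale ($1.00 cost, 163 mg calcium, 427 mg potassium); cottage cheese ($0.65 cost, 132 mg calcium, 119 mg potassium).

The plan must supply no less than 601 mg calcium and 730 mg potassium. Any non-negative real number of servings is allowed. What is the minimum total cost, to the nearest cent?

At the optimum either one food covers both requirements or two foods hit both targets exactly; no other combination can be cheaper.
kale only: max(601/163, 730/427) = 3.687 servings → $3.69.
cottage cheese only: max(601/132, 730/119) = 6.134 servings → $3.99.
kale + cottage cheese with both tight: 0.672 servings and 3.723 servings → $3.09.
So the least-cost plan costs $3.09.

$3.09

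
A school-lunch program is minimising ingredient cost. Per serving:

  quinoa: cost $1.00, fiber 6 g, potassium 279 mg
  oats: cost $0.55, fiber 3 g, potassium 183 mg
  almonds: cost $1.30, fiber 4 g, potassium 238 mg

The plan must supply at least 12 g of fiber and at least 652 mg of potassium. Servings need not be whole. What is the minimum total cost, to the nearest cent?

Check every corner: each single food scaled to meet both minima, and each pair solved so both constraints bind.
quinoa only: max(12/6, 652/279) = 2.337 servings → $2.34.
oats only: max(12/3, 652/183) = 4 servings → $2.20.
almonds only: max(12/4, 652/238) = 3 servings → $3.90.
quinoa + oats with both tight: 0.9195 servings and 2.161 servings → $2.11.
quinoa + almonds with both tight: 0.7949 servings and 1.808 servings → $3.14.
oats + almonds: intersection lies outside the first quadrant.
Cheapest feasible corner: $2.11.

$2.11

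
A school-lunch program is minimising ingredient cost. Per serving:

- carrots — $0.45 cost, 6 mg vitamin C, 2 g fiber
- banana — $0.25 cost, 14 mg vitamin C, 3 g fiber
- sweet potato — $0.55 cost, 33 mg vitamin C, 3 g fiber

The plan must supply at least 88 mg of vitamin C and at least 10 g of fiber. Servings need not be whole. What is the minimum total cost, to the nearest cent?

At the optimum either one food covers both requirements or two foods hit both targets exactly; no other combination can be cheaper.
carrots only: max(88/6, 10/2) = 14.67 servings → $6.60.
banana only: max(88/14, 10/3) = 6.286 servings → $1.57.
sweet potato only: max(88/33, 10/3) = 3.333 servings → $1.83.
carrots + banana with both targets exact would need a negative amount; discard.
carrots + sweet potato with both tight: 1.375 servings and 2.417 servings → $1.95.
banana + sweet potato with both tight: 1.158 servings and 2.175 servings → $1.49.
Cheapest feasible corner: $1.49.

$1.49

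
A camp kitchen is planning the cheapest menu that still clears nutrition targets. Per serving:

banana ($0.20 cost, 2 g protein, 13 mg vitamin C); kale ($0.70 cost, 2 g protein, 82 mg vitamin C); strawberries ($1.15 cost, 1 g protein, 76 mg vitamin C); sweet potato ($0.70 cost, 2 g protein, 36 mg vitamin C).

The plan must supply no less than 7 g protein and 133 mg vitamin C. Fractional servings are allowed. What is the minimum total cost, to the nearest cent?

$1.33

The cheapest plan sits at a corner of the feasible region — with two constraints it uses at most two foods.
banana only: max(7/2, 133/13) = 10.23 servings → $2.05.
kale only: max(7/2, 133/82) = 3.5 servings → $2.45.
strawberries only: max(7/1, 133/76) = 7 servings → $8.05.
sweet potato only: max(7/2, 133/36) = 3.694 servings → $2.59.
banana + kale with both tight: 2.232 servings and 1.268 servings → $1.33.
banana + strawberries with both tight: 2.871 servings and 1.259 servings → $2.02.
banana + sweet potato: the both-tight solution has a negative serving — not a feasible corner.
kale + strawberries with both targets exact would need a negative amount; discard.
kale + sweet potato with both tight: 0.1522 servings and 3.348 servings → $2.45.
strawberries + sweet potato with both tight: 0.1207 servings and 3.44 servings → $2.55.
The minimum over all feasible corners is $1.33.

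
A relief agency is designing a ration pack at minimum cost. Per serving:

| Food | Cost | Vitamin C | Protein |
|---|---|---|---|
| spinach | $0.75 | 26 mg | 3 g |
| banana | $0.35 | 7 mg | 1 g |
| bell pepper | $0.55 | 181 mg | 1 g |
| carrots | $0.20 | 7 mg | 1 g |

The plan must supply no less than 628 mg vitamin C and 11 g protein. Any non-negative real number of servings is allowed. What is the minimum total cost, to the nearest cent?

$3.31

For a min-cost LP with two ≥-constraints, a basic feasible solution has at most two positive variables.
spinach only: max(628/26, 11/3) = 24.15 servings → $18.12.
banana only: max(628/7, 11/1) = 89.71 servings → $31.40.
bell pepper only: max(628/181, 11/1) = 11 servings → $6.05.
carrots only: max(628/7, 11/1) = 89.71 servings → $17.94.
spinach + banana with both targets exact would need a negative amount; discard.
spinach + bell pepper with both tight: 2.636 servings and 3.091 servings → $3.68.
spinach + carrots: intersection lies outside the first quadrant.
banana + bell pepper with both tight: 7.833 servings and 3.167 servings → $4.48.
banana + carrots (both tight): parallel constraints — no distinct corner.
bell pepper + carrots with both tight: 3.167 servings and 7.833 servings → $3.31.
So the least-cost plan costs $3.31.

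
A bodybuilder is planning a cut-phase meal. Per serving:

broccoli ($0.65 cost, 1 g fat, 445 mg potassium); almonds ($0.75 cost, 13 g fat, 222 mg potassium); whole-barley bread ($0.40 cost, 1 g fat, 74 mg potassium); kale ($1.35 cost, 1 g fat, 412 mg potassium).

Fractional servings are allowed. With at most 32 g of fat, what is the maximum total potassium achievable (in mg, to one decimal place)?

Potassium per g fat: broccoli 445, kale 412, whole-barley bread 74, almonds 17.08.
With no serving limits, spend the whole fat allowance on broccoli: 32 g / 1 g × 445 mg = 14240.0 mg.

14240.0 mg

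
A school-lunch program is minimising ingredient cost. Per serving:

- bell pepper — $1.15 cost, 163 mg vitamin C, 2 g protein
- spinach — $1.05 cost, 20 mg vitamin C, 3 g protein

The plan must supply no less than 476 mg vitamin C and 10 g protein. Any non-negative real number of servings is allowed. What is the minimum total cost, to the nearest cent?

$4.73

The cheapest plan sits at a corner of the feasible region — with two constraints it uses at most two foods.
bell pepper only: max(476/163, 10/2) = 5 servings → $5.75.
spinach only: max(476/20, 10/3) = 23.8 servings → $24.99.
bell pepper + spinach with both tight: 2.735 servings and 1.51 servings → $4.73.
The minimum over all feasible corners is $4.73.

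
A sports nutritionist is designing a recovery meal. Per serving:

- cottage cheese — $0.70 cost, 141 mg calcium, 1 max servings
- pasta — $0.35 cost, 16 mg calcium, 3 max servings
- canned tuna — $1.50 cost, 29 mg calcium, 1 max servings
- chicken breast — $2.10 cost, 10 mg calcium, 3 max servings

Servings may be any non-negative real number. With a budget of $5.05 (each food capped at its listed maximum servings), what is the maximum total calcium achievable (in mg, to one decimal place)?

226.6 mg

Calcium per dollar: cottage cheese 201.4, pasta 45.71, canned tuna 19.33, chicken breast 4.762.
Take 1 serving of cottage cheese: spends $0.70, +141.0 mg calcium (running total 141.0 mg).
Take 3 servings of pasta: spends $1.05, +48.0 mg calcium (running total 189.0 mg).
Take 1 serving of canned tuna: spends $1.50, +29.0 mg calcium (running total 218.0 mg).
Take 0.8571 servings of chicken breast: spends $1.80, +8.6 mg calcium (running total 226.6 mg).
Filling greedily by calcium-per-dollar is optimal for one linear limit, giving 226.6 mg.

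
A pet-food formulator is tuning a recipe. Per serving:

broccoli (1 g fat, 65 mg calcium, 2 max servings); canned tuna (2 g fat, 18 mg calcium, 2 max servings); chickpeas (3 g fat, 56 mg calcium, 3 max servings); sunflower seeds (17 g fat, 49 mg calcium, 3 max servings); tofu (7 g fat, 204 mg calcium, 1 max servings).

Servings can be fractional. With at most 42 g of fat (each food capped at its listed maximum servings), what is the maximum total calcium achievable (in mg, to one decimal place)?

595.6 mg

Calcium per g fat: broccoli 65, tofu 29.14, chickpeas 18.67, canned tuna 9, sunflower seeds 2.882.
Take 2 servings of broccoli: uses 2 g fat, +130.0 mg calcium (running total 130.0 mg).
Take 1 serving of tofu: uses 7 g fat, +204.0 mg calcium (running total 334.0 mg).
Take 3 servings of chickpeas: uses 9 g fat, +168.0 mg calcium (running total 502.0 mg).
Take 2 servings of canned tuna: uses 4 g fat, +36.0 mg calcium (running total 538.0 mg).
Take 1.176 servings of sunflower seeds: uses 20 g fat, +57.6 mg calcium (running total 595.6 mg).
Greedy by best ratio exhausts the fat allowance optimally: 595.6 mg.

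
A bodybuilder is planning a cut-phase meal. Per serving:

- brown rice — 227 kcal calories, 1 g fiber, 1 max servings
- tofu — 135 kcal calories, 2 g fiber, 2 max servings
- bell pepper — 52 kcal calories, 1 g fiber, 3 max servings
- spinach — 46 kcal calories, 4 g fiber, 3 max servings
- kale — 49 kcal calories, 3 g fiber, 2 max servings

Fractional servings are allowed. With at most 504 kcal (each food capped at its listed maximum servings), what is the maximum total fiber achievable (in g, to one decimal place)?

Fiber per kcal: spinach 0.08696, kale 0.06122, bell pepper 0.01923, tofu 0.01481, brown rice 0.004405.
Take 3 servings of spinach: uses 138 kcal, +12.0 g fiber (running total 12.0 g).
Take 2 servings of kale: uses 98 kcal, +6.0 g fiber (running total 18.0 g).
Take 3 servings of bell pepper: uses 156 kcal, +3.0 g fiber (running total 21.0 g).
Take 0.8296 servings of tofu: uses 112 kcal, +1.7 g fiber (running total 22.7 g).
Filling greedily by fiber-per-kcal is optimal for one linear limit, giving 22.7 g.

22.7 g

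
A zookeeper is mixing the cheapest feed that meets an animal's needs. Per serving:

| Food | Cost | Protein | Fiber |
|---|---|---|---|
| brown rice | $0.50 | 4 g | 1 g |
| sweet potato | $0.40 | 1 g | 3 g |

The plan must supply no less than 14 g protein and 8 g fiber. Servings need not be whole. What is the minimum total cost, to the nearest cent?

$2.20

For a min-cost LP with two ≥-constraints, a basic feasible solution has at most two positive variables.
brown rice only: max(14/4, 8/1) = 8 servings → $4.00.
sweet potato only: max(14/1, 8/3) = 14 servings → $5.60.
brown rice + sweet potato with both tight: 3.091 servings and 1.636 servings → $2.20.
The minimum over all feasible corners is $2.20.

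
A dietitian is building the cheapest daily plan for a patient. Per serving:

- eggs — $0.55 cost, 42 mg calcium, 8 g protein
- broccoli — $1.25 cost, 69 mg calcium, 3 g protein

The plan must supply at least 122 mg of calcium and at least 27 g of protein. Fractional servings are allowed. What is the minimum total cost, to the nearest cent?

At the optimum either one food covers both requirements or two foods hit both targets exactly; no other combination can be cheaper.
eggs only: max(122/42, 27/8) = 3.375 servings → $1.86.
broccoli only: max(122/69, 27/3) = 9 servings → $11.25.
eggs + broccoli: intersection lies outside the first quadrant.
Cheapest feasible corner: $1.86.

$1.86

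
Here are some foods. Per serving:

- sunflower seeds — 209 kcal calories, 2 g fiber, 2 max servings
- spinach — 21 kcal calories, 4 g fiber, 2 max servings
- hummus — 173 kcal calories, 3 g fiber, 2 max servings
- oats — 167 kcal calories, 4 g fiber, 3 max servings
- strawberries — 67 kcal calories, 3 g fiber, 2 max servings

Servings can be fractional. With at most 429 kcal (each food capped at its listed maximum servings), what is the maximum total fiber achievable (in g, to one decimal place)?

Fiber per kcal: spinach 0.1905, strawberries 0.04478, oats 0.02395, hummus 0.01734, sunflower seeds 0.009569.
Take 2 servings of spinach: uses 42 kcal, +8.0 g fiber (running total 8.0 g).
Take 2 servings of strawberries: uses 134 kcal, +6.0 g fiber (running total 14.0 g).
Take 1.515 servings of oats: uses 253 kcal, +6.1 g fiber (running total 20.1 g).
Filling greedily by fiber-per-kcal is optimal for one linear limit, giving 20.1 g.

20.1 g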